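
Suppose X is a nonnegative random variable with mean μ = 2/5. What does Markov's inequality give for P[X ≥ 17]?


μ = E[X] = 2/5, a = 17.
Markov: P[X ≥ 17] ≤ μ/a = (2/5)/17 = 2/85.
Numerically: ≈ 0.02353.
(Since a = 17 > μ = 0.40000, the bound 2/85 is < 1 and informative.)

P[X ≥ 17] ≤ 2/85 ≈ 0.02353.


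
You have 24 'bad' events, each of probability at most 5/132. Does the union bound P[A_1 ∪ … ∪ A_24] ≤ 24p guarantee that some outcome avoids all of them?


Union bound: P[∪_{i=1}^{24} A_i] ≤ Σ_i P[A_i] ≤ 24·p = 24·(5/132) = 10/11.
Numerically: 10/11 ≈ 0.909091.
Is 10/11 < 1? YES.
Since P[∪ A_i] ≤ 10/11 < 1, the complement has P[∩ A_i^c] ≥ 1 − 10/11 = 1/11 > 0, so some outcome avoids every A_i.

24·p = 10/11 ≈ 0.909091; existence CERTIFIED by the union bound.


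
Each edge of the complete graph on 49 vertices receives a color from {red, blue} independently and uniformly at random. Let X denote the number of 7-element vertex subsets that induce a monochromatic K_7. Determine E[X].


Let X = Σ_S X_S over the C(49, 7) = 85900584 subsets S of size 7, where X_S = 1 if the K_7 on S is monochromatic.
For a fixed S, the K_7 on S has C(7, 2) = 21 edges. P[all 21 edges red] = (1/2)^21, and likewise for blue, so P[monochromatic] = 2·(1/2)^21 = 2^{1 − 21} = 1/1048576.
By linearity: E[X] = C(49, 7) · 2^{1 − 21} = 85900584 · 1/1048576 = 10737573/131072.
Numerically: E[X] ≈ 81.92118.

E[X] = C(49,7)·2^(1−C(7,2)) = 10737573/131072 ≈ 81.92118.


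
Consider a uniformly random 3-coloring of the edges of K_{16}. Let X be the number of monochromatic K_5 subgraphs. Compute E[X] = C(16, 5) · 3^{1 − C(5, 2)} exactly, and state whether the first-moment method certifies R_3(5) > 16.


E[X] = C(16, 5) · 3^{1 − 10} = 4368 · 3^{−9} = 4368/19683.
As a reduced fraction: E[X] = 1456/6561 ≈ 0.2219.
Is E[X] < 1? YES.
Since E[X] < 1, there exists a 3-coloring of K_{16} with no monochromatic K_5; hence R_3(5) > 16.

E[X] = 1456/6561 ≈ 0.2219; E[X] < 1, so R_3(5) > 16.


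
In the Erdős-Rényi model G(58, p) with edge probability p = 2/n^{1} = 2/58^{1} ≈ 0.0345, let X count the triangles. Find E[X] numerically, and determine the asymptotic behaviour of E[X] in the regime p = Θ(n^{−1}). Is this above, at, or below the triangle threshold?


Number of potential triangles: C(58, 3) = 30856.
Each occurs with probability p³ ≈ (0.0345)³ ≈ 4.10021e-05.
By linearity: E[X] = C(58, 3)·p³ ≈ 30856 · 4.10021e-05 ≈ 1.265.
Here α = 1, so p = 2/n is exactly at the triangle threshold p ~ 1/n. Asymptotically E[X] → c³/6 = 2³/6 = 4/3 ≈ 1.333, a bounded constant. In this regime the triangle count is asymptotically Poisson(c³/6).

E[X] ≈ 1.265; in regime p = Θ(1/n^{1}) E[X] stays bounded (at the triangle threshold p ~ 1/n).


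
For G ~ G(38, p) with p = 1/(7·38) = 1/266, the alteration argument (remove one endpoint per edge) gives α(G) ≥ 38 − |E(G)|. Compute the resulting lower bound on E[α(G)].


E[|E(G)|] = C(38, 2)·p = 703 · (1/266) = 37/14.
E[α(G)] ≥ n − E[|E(G)|] = 38 − 37/14 = 495/14.
Numerically: ≈ 35.357.
(This is only a lower bound; the true E[α(G)] may be larger.)

E[α(G)] ≥ 495/14 ≈ 35.357.


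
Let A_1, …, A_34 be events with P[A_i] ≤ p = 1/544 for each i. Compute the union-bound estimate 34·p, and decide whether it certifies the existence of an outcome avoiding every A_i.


Union bound: P[∪_{i=1}^{34} A_i] ≤ Σ_i P[A_i] ≤ 34·p = 34·(1/544) = 1/16.
Numerically: 1/16 ≈ 0.06250.
Is 1/16 < 1? YES.
Since P[∪ A_i] ≤ 1/16 < 1, the complement has P[∩ A_i^c] ≥ 1 − 1/16 = 15/16 > 0, so some outcome avoids every A_i.

34·p = 1/16 ≈ 0.06250; existence CERTIFIED by the union bound.


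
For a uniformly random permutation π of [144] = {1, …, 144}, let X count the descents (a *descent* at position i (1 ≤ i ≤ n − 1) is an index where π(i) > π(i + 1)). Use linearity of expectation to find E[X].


Write X = Σ X_I over i = 1, …, 143, with X_I the indicator of one descent.
There are 143 indicators.
For each fixed i, the pair (π(i), π(i+1)) is a uniformly random ordered pair of distinct values from {1, …, 144}; by symmetry P[π(i) > π(i+1)] = 1/2.
By linearity: E[X] = 143 · (1/2) = (144 − 1) · (1/2) = 143/2 ≈ 71.500.

E[X] = 143/2 = 71.500.


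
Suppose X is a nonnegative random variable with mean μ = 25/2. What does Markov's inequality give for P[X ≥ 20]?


μ = E[X] = 25/2, a = 20.
Markov: P[X ≥ 20] ≤ μ/a = (25/2)/20 = 5/8.
Numerically: ≈ 0.6250.
(Since a = 20 > μ = 12.5000, the bound 5/8 is < 1 and informative.)

P[X ≥ 20] ≤ 5/8 ≈ 0.6250.


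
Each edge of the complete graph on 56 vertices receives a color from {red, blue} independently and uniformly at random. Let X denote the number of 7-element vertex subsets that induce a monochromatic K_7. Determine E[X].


Let X = Σ_S X_S over the C(56, 7) = 231917400 subsets S of size 7, where X_S = 1 if the K_7 on S is monochromatic.
For a fixed S, the K_7 on S has C(7, 2) = 21 edges. P[all 21 edges red] = (1/2)^21, and likewise for blue, so P[monochromatic] = 2·(1/2)^21 = 2^{1 − 21} = 1/1048576.
Summing: E[X] = C(56, 7) · 2^{1 − 21} = 231917400 · 1/1048576 = 28989675/131072.
Numerically: E[X] ≈ 221.173668.

E[X] = C(56,7)·2^(1−C(7,2)) = 28989675/131072 ≈ 221.173668.


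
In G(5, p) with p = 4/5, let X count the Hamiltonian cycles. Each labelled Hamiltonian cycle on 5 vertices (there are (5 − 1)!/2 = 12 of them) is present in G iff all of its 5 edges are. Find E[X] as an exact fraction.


K_5 has (5 − 1)!/2 = 12 labelled Hamiltonian cycles.
For each such Hamiltonian cycle H, let X_H = 1 if all 5 edges of H are present in G. Then P[X_H = 1] = p^{5} = (4/5)^{5} = 1024/3125.
Summing the indicators: E[X] = Σ_H E[X_H] = 12 · p^{5} = 12 · 1024/3125 = 12288/3125.
Numerically: E[X] ≈ 3.93.

E[X] = 12 · (4/5)^{5} = 12288/3125 ≈ 3.93.


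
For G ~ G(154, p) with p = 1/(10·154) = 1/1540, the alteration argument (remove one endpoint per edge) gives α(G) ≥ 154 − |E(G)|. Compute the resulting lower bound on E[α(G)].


E[|E(G)|] = C(154, 2)·p = 11781 · (1/1540) = 153/20.
E[α(G)] ≥ n − E[|E(G)|] = 154 − 153/20 = 2927/20.
Numerically: ≈ 146.350.
(This is only a lower bound; the true E[α(G)] may be larger.)

E[α(G)] ≥ 2927/20 ≈ 146.350.


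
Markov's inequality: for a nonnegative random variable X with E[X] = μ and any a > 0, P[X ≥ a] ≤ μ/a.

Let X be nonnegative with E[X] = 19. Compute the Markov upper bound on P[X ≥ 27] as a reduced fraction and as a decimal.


μ = E[X] = 19, a = 27.
Markov: P[X ≥ 27] ≤ μ/a = (19)/27 = 19/27.
Numerically: ≈ 0.70370.
(Since a = 27 > μ = 19.00000, the bound 19/27 is < 1 and informative.)

P[X ≥ 27] ≤ 19/27 ≈ 0.70370.


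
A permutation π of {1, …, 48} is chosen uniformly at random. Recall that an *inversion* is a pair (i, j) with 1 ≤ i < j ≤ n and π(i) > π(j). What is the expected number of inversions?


Write X = Σ X_I over the C(48, 2) = 1128 pairs i < j, with X_I the indicator of one inversion.
There are 1128 indicators.
For each fixed pair i < j, the values π(i) and π(j) are two distinct elements of {1, …, 48} in uniformly random order; by symmetry P[π(i) > π(j)] = 1/2.
By linearity: E[X] = 1128 · (1/2) = C(48, 2) · (1/2) = 1128/2 = 564 ≈ 564.00000.

E[X] = 564 = 564.00000.


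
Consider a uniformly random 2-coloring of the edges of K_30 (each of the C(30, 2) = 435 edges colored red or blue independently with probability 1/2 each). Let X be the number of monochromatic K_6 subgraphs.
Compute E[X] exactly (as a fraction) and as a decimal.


Let X = Σ_S X_S over the C(30, 6) = 593775 subsets S of size 6, where X_S = 1 if the K_6 on S is monochromatic.
For a fixed S, the K_6 on S has C(6, 2) = 15 edges. P[all 15 edges red] = (1/2)^15, and likewise for blue, so P[monochromatic] = 2·(1/2)^15 = 2^{1 − 15} = 1/16384.
Summing: E[X] = C(30, 6) · 2^{1 − 15} = 593775 · 1/16384 = 593775/16384.
Numerically: E[X] ≈ 36.241150.

E[X] = C(30,6)·2^(1−C(6,2)) = 593775/16384 ≈ 36.241150.


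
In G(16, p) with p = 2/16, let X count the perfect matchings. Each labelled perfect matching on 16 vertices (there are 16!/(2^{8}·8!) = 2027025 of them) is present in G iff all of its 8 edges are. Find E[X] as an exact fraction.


K_16 has 16!/(2^{8}·8!) = 2027025 labelled perfect matchings.
For each such perfect matching H, let X_H = 1 if all 8 edges of H are present in G. Then P[X_H = 1] = p^{8} = (1/8)^{8} = 1/16777216.
Summing the indicators: E[X] = Σ_H E[X_H] = 2027025 · p^{8} = 2027025 · 1/16777216 = 2027025/16777216.
Numerically: E[X] ≈ 0.121.

E[X] = 2027025 · (1/8)^{8} = 2027025/16777216 ≈ 0.121.


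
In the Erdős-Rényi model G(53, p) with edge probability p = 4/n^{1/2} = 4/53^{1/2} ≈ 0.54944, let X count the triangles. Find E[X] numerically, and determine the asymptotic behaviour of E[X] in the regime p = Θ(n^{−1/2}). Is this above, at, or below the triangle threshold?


Number of potential triangles: C(53, 3) = 23426.
Each occurs with probability p³ ≈ (0.54944)³ ≈ 1.6586936e-01.
By linearity: E[X] = C(53, 3)·p³ ≈ 23426 · 1.6586936e-01 ≈ 3885.65563.
Since α = 1/2 < 1, p = c/n^{1/2} ≫ 1/n is above the triangle threshold p ~ 1/n. Asymptotically E[X] ~ (c³/6)·n^{3(1−α)} = (4³/6)·n^{1.5} → ∞; triangles are abundant w.h.p.

E[X] ≈ 3885.65563; in regime p = Θ(1/n^{1/2}) E[X] diverges (above the triangle threshold p ~ 1/n).


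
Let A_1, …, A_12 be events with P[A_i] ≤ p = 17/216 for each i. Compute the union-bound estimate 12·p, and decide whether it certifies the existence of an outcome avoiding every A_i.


Union bound: P[∪_{i=1}^{12} A_i] ≤ Σ_i P[A_i] ≤ 12·p = 12·(17/216) = 17/18.
Numerically: 17/18 ≈ 0.9444.
Is 17/18 < 1? YES.
Since P[∪ A_i] ≤ 17/18 < 1, the complement has P[∩ A_i^c] ≥ 1 − 17/18 = 1/18 > 0, so some outcome avoids every A_i.

12·p = 17/18 ≈ 0.9444; existence CERTIFIED by the union bound.


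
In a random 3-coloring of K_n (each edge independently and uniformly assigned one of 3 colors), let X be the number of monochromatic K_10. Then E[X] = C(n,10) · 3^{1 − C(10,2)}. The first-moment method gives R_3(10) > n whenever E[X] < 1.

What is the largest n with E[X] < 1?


We need C(n, 10) · 3^{1 − 45} < 1, i.e. C(n, 10) < 3^{45 − 1} = 984770902183611232881.
Check values of n near the boundary:
  n = 571: C(571, 10) = 937951290893172842001; 937951290893172842001 < 984770902183611232881? YES
  n = 572: C(572, 10) = 954640815642161682606; 954640815642161682606 < 984770902183611232881? YES
  n = 573: C(573, 10) = 971597135635805762226; 971597135635805762226 < 984770902183611232881? YES
  n = 574: C(574, 10) = 988824035203816502691; 988824035203816502691 < 984770902183611232881? NO
  n = 575: C(575, 10) = 1006325345561406175305; 1006325345561406175305 < 984770902183611232881? NO
  n = 576: C(576, 10) = 1024104945306307344480; 1024104945306307344480 < 984770902183611232881? NO
The largest n with C(n, 10) < 984770902183611232881 is n = 573 (where E[X] = 35985079097622435638/36472996377170786403 ≈ 0.9866225). Hence R_3(10) > 573, i.e. R_3(10) ≥ 574.

Largest n = 573; hence R_3(10) > 573.


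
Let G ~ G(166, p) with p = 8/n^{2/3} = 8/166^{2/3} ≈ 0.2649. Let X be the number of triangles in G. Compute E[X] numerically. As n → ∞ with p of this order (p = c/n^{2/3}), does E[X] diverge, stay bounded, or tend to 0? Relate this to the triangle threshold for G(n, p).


Number of potential triangles: C(166, 3) = 748660.
Each occurs with probability p³ ≈ (0.2649)³ ≈ 1.858035e-02.
By linearity: E[X] = C(166, 3)·p³ ≈ 748660 · 1.858035e-02 ≈ 13910.3614.
Since α = 2/3 < 1, p = c/n^{2/3} ≫ 1/n is above the triangle threshold p ~ 1/n. Asymptotically E[X] ~ (c³/6)·n^{3(1−α)} = (8³/6)·n^{1} → ∞; triangles are abundant w.h.p.

E[X] ≈ 13910.3614; in regime p = Θ(1/n^{2/3}) E[X] diverges (above the triangle threshold p ~ 1/n).


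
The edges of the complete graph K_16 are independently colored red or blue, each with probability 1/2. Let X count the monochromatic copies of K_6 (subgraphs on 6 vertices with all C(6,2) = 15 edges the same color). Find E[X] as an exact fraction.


Let X = Σ_S X_S over the C(16, 6) = 8008 subsets S of size 6, where X_S = 1 if the K_6 on S is monochromatic.
For a fixed S, the K_6 on S has C(6, 2) = 15 edges. P[all 15 edges red] = (1/2)^15, and likewise for blue, so P[monochromatic] = 2·(1/2)^15 = 2^{1 − 15} = 1/16384.
Summing: E[X] = C(16, 6) · 2^{1 − 15} = 8008 · 1/16384 = 1001/2048.
Numerically: E[X] ≈ 0.489.

E[X] = C(16,6)·2^(1−C(6,2)) = 1001/2048 ≈ 0.489.


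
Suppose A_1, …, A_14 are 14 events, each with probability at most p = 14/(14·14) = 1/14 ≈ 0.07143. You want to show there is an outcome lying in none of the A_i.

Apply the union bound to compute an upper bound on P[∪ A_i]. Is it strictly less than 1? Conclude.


Union bound: P[∪_{i=1}^{14} A_i] ≤ Σ_i P[A_i] ≤ 14·p = 14·(1/14) = 1.
Numerically: 1 ≈ 1.00000.
Is 1 < 1? NO.
Since the bound 1 is ≥ 1, the union bound is uninformative here; it does NOT by itself certify existence.

14·p = 1 ≈ 1.00000; existence NOT certified by the union bound.


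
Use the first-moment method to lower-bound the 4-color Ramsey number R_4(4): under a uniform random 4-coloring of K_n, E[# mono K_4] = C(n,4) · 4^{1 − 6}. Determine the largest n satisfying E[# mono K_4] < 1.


We need C(n, 4) · 4^{1 − 6} < 1, i.e. C(n, 4) < 4^{6 − 1} = 1024.
Check values of n near the boundary:
  n = 8: C(8, 4) = 70; 70 < 1024? YES
  n = 9: C(9, 4) = 126; 126 < 1024? YES
  n = 10: C(10, 4) = 210; 210 < 1024? YES
  n = 11: C(11, 4) = 330; 330 < 1024? YES
  n = 12: C(12, 4) = 495; 495 < 1024? YES
  n = 13: C(13, 4) = 715; 715 < 1024? YES
  n = 14: C(14, 4) = 1001; 1001 < 1024? YES
  n = 15: C(15, 4) = 1365; 1365 < 1024? NO
The largest n with C(n, 4) < 1024 is n = 14 (where E[X] = 1001/1024 ≈ 0.97754). Hence R_4(4) > 14, i.e. R_4(4) ≥ 15.

Largest n = 14; hence R_4(4) > 14.


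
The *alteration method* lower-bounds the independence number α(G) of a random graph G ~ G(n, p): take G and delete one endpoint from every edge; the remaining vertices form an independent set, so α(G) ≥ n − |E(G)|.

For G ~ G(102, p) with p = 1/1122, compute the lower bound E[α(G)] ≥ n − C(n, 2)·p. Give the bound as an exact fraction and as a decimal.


E[|E(G)|] = C(102, 2)·p = 5151 · (1/1122) = 101/22.
E[α(G)] ≥ n − E[|E(G)|] = 102 − 101/22 = 2143/22.
Numerically: ≈ 97.4091.
(This is only a lower bound; the true E[α(G)] may be larger.)

E[α(G)] ≥ 2143/22 ≈ 97.4091.


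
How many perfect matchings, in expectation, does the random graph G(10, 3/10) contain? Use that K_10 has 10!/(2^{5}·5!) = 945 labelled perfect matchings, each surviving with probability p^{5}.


K_10 has 10!/(2^{5}·5!) = 945 labelled perfect matchings.
For each such perfect matching H, let X_H = 1 if all 5 edges of H are present in G. Then P[X_H = 1] = p^{5} = (3/10)^{5} = 243/100000.
By linearity: E[X] = Σ_H E[X_H] = 945 · p^{5} = 945 · 243/100000 = 45927/20000.
Numerically: E[X] ≈ 2.29635.

E[X] = 945 · (3/10)^{5} = 45927/20000 ≈ 2.29635.


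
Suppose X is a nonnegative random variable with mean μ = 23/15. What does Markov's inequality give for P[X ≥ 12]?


μ = E[X] = 23/15, a = 12.
Markov: P[X ≥ 12] ≤ μ/a = (23/15)/12 = 23/180.
Numerically: ≈ 0.127778.
(Since a = 12 > μ = 1.533333, the bound 23/180 is < 1 and informative.)

P[X ≥ 12] ≤ 23/180 ≈ 0.127778.


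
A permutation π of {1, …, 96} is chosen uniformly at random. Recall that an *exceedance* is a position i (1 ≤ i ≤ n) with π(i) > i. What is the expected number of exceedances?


Write X = Σ_{i=1}^{96} X_i, where X_i = 1_{π(i) > i}.
For each fixed i, π(i) is uniform over {1, …, 96} (marginal of a uniform permutation), so P[π(i) > i] = (n − i)/n. Summing: Σ_{i=1}^{96} (n − i)/n = (0 + 1 + … + 95)/96 = 96(96 − 1)/(2·96) = (96 − 1)/2.
Hence E[X] = Σ_{i=1}^{96} (96 − i)/96 = 95/2 ≈ 47.5000.

E[X] = 95/2 = 47.5000.


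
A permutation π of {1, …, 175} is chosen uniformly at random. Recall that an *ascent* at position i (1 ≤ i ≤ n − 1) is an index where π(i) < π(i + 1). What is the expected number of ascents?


Write X = Σ X_I over i = 1, …, 174, with X_I the indicator of one ascent.
There are 174 indicators.
For each fixed i, the pair (π(i), π(i+1)) is a uniformly random ordered pair of distinct values from {1, …, 175}; by symmetry P[π(i) < π(i+1)] = 1/2.
By linearity: E[X] = 174 · (1/2) = (175 − 1) · (1/2) = 87 ≈ 87.00000.

E[X] = 87 = 87.00000.


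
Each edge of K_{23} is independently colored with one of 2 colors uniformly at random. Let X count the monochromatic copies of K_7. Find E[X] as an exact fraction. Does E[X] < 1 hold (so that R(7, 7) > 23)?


E[X] = C(23, 7) · 2^{1 − 21} = 245157 · 2^{−20} = 245157/1048576.
As a reduced fraction: E[X] = 245157/1048576 ≈ 0.2337999.
Is E[X] < 1? YES.
Since E[X] < 1, there exists a 2-coloring of K_{23} with no monochromatic K_7; hence R(7, 7) > 23.

E[X] = 245157/1048576 ≈ 0.2337999; E[X] < 1, so R(7, 7) > 23.


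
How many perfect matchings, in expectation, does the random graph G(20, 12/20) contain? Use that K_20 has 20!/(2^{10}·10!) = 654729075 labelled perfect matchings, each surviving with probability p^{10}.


K_20 has 20!/(2^{10}·10!) = 654729075 labelled perfect matchings.
For each such perfect matching H, let X_H = 1 if all 10 edges of H are present in G. Then P[X_H = 1] = p^{10} = (3/5)^{10} = 59049/9765625.
Summing the indicators: E[X] = Σ_H E[X_H] = 654729075 · p^{10} = 654729075 · 59049/9765625 = 1546443885987/390625.
Numerically: E[X] ≈ 3.9589e+06.

E[X] = 654729075 · (3/5)^{10} = 1546443885987/390625 ≈ 3.9589e+06.


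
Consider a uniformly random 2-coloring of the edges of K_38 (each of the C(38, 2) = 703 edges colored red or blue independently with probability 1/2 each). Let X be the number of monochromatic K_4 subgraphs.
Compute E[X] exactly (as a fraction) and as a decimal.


Let X = Σ_S X_S over the C(38, 4) = 73815 subsets S of size 4, where X_S = 1 if the K_4 on S is monochromatic.
For a fixed S, the K_4 on S has C(4, 2) = 6 edges. P[all 6 edges red] = (1/2)^6, and likewise for blue, so P[monochromatic] = 2·(1/2)^6 = 2^{1 − 6} = 1/32.
By linearity of expectation: E[X] = C(38, 4) · 2^{1 − 6} = 73815 · 1/32 = 73815/32.
Numerically: E[X] ≈ 2306.718750.

E[X] = C(38,4)·2^(1−C(4,2)) = 73815/32 ≈ 2306.718750.


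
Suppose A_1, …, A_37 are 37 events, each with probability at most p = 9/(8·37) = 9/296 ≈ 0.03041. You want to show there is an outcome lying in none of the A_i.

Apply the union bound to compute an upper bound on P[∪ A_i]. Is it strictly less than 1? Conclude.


Union bound: P[∪_{i=1}^{37} A_i] ≤ Σ_i P[A_i] ≤ 37·p = 37·(9/296) = 9/8.
Numerically: 9/8 ≈ 1.12500.
Is 9/8 < 1? NO.
Since the bound 9/8 is ≥ 1, the union bound is uninformative here; it does NOT by itself certify existence.

37·p = 9/8 ≈ 1.12500; existence NOT certified by the union bound.


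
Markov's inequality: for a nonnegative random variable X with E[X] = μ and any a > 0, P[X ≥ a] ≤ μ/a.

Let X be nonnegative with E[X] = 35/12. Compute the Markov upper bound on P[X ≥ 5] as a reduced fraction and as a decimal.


μ = E[X] = 35/12, a = 5.
Markov: P[X ≥ 5] ≤ μ/a = (35/12)/5 = 7/12.
Numerically: ≈ 0.583333.
(Since a = 5 > μ = 2.916667, the bound 7/12 is < 1 and informative.)

P[X ≥ 5] ≤ 7/12 ≈ 0.583333.


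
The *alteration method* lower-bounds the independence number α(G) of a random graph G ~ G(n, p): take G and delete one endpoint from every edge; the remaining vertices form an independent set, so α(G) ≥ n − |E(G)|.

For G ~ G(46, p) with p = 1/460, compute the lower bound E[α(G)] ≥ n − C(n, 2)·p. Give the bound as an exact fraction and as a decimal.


E[|E(G)|] = C(46, 2)·p = 1035 · (1/460) = 9/4.
E[α(G)] ≥ n − E[|E(G)|] = 46 − 9/4 = 175/4.
Numerically: ≈ 43.750000.
(This is only a lower bound; the true E[α(G)] may be larger.)

E[α(G)] ≥ 175/4 ≈ 43.750000.


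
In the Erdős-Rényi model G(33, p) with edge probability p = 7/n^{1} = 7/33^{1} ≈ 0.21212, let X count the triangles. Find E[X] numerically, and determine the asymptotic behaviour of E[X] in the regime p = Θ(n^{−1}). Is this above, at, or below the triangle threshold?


Number of potential triangles: C(33, 3) = 5456.
Each occurs with probability p³ ≈ (0.21212)³ ≈ 9.5444806e-03.
By linearity: E[X] = C(33, 3)·p³ ≈ 5456 · 9.5444806e-03 ≈ 52.07469.
Here α = 1, so p = 7/n is exactly at the triangle threshold p ~ 1/n. Asymptotically E[X] → c³/6 = 7³/6 = 343/6 ≈ 57.16667, a bounded constant. In this regime the triangle count is asymptotically Poisson(c³/6).

E[X] ≈ 52.07469; in regime p = Θ(1/n^{1}) E[X] stays bounded (at the triangle threshold p ~ 1/n).


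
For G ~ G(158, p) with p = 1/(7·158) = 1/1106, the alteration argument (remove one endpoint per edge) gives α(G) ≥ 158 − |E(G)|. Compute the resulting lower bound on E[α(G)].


E[|E(G)|] = C(158, 2)·p = 12403 · (1/1106) = 157/14.
E[α(G)] ≥ n − E[|E(G)|] = 158 − 157/14 = 2055/14.
Numerically: ≈ 146.785714.
(This is only a lower bound; the true E[α(G)] may be larger.)

E[α(G)] ≥ 2055/14 ≈ 146.785714.


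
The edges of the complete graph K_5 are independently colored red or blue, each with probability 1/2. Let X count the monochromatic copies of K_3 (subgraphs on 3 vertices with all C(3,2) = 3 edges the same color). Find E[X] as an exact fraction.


Let X = Σ_S X_S over the C(5, 3) = 10 subsets S of size 3, where X_S = 1 if the K_3 on S is monochromatic.
For a fixed S, the K_3 on S has C(3, 2) = 3 edges. P[all 3 edges red] = (1/2)^3, and likewise for blue, so P[monochromatic] = 2·(1/2)^3 = 2^{1 − 3} = 1/4.
Summing: E[X] = C(5, 3) · 2^{1 − 3} = 10 · 1/4 = 5/2.
Numerically: E[X] ≈ 2.50000.

E[X] = C(5,3)·2^(1−C(3,2)) = 5/2 ≈ 2.50000.


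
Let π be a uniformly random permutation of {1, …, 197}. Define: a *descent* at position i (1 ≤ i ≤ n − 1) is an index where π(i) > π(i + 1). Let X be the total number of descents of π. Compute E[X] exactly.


Write X = Σ X_I over i = 1, …, 196, with X_I the indicator of one descent.
There are 196 indicators.
For each fixed i, the pair (π(i), π(i+1)) is a uniformly random ordered pair of distinct values from {1, …, 197}; by symmetry P[π(i) > π(i+1)] = 1/2.
By linearity: E[X] = 196 · (1/2) = (197 − 1) · (1/2) = 98 ≈ 98.000.

E[X] = 98 = 98.000.


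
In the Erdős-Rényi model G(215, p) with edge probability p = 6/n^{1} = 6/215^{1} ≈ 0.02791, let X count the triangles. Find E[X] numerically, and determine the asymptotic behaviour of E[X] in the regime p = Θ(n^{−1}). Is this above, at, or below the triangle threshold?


Number of potential triangles: C(215, 3) = 1633355.
Each occurs with probability p³ ≈ (0.02791)³ ≈ 2.173394e-05.
By linearity: E[X] = C(215, 3)·p³ ≈ 1633355 · 2.173394e-05 ≈ 35.4992.
Here α = 1, so p = 6/n is exactly at the triangle threshold p ~ 1/n. Asymptotically E[X] → c³/6 = 6³/6 = 36 ≈ 36.0000, a bounded constant. In this regime the triangle count is asymptotically Poisson(c³/6).

E[X] ≈ 35.4992; in regime p = Θ(1/n^{1}) E[X] stays bounded (at the triangle threshold p ~ 1/n).


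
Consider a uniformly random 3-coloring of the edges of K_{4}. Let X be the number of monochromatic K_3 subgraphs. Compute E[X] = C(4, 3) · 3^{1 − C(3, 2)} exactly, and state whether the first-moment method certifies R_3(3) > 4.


E[X] = C(4, 3) · 3^{1 − 3} = 4 · 3^{−2} = 4/9.
As a reduced fraction: E[X] = 4/9 ≈ 0.4444444.
Is E[X] < 1? YES.
Since E[X] < 1, there exists a 3-coloring of K_{4} with no monochromatic K_3; hence R_3(3) > 4.

E[X] = 4/9 ≈ 0.4444444; E[X] < 1, so R_3(3) > 4.


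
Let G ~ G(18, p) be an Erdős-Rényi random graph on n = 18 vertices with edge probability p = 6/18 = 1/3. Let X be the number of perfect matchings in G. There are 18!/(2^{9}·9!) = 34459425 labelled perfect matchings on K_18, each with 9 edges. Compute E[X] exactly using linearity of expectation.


K_18 has 18!/(2^{9}·9!) = 34459425 labelled perfect matchings.
For each such perfect matching H, let X_H = 1 if all 9 edges of H are present in G. Then P[X_H = 1] = p^{9} = (1/3)^{9} = 1/19683.
By linearity: E[X] = Σ_H E[X_H] = 34459425 · p^{9} = 34459425 · 1/19683 = 425425/243.
Numerically: E[X] ≈ 1.75e+03.

E[X] = 34459425 · (1/3)^{9} = 425425/243 ≈ 1.75e+03.


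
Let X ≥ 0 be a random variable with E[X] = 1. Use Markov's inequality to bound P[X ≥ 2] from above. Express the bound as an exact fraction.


μ = E[X] = 1, a = 2.
Markov: P[X ≥ 2] ≤ μ/a = (1)/2 = 1/2.
Numerically: ≈ 0.500000.
(Since a = 2 > μ = 1.000000, the bound 1/2 is < 1 and informative.)

P[X ≥ 2] ≤ 1/2 ≈ 0.500000.


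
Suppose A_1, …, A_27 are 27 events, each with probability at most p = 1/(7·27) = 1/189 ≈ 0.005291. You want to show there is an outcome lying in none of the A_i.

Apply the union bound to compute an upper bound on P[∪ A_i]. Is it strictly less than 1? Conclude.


Union bound: P[∪_{i=1}^{27} A_i] ≤ Σ_i P[A_i] ≤ 27·p = 27·(1/189) = 1/7.
Numerically: 1/7 ≈ 0.142857.
Is 1/7 < 1? YES.
Since P[∪ A_i] ≤ 1/7 < 1, the complement has P[∩ A_i^c] ≥ 1 − 1/7 = 6/7 > 0, so some outcome avoids every A_i.

27·p = 1/7 ≈ 0.142857; existence CERTIFIED by the union bound.


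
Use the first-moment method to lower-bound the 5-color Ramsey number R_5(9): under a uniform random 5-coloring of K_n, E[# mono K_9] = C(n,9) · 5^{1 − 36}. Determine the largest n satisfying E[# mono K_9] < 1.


We need C(n, 9) · 5^{1 − 36} < 1, i.e. C(n, 9) < 5^{36 − 1} = 2910383045673370361328125.
Check values of n near the boundary:
  n = 2168: C(2168, 9) = 2867804175977929537095120; 2867804175977929537095120 < 2910383045673370361328125? YES
  n = 2169: C(2169, 9) = 2879753360044504243499683; 2879753360044504243499683 < 2910383045673370361328125? YES
  n = 2170: C(2170, 9) = 2891746779868845075610510; 2891746779868845075610510 < 2910383045673370361328125? YES
  n = 2171: C(2171, 9) = 2903784578674959601827205; 2903784578674959601827205 < 2910383045673370361328125? YES
  n = 2172: C(2172, 9) = 2915866900084148060642020; 2915866900084148060642020 < 2910383045673370361328125? NO
  n = 2173: C(2173, 9) = 2927993888115921319674265; 2927993888115921319674265 < 2910383045673370361328125? NO
  n = 2174: C(2174, 9) = 2940165687188920530702934; 2940165687188920530702934 < 2910383045673370361328125? NO
The largest n with C(n, 9) < 2910383045673370361328125 is n = 2171 (where E[X] = 580756915734991920365441/582076609134674072265625 ≈ 0.9977). Hence R_5(9) > 2171, i.e. R_5(9) ≥ 2172.

Largest n = 2171; hence R_5(9) > 2171.


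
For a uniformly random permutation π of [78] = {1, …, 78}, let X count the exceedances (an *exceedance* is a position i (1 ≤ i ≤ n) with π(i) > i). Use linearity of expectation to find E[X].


Write X = Σ_{i=1}^{78} X_i, where X_i = 1_{π(i) > i}.
For each fixed i, π(i) is uniform over {1, …, 78} (marginal of a uniform permutation), so P[π(i) > i] = (n − i)/n. Summing: Σ_{i=1}^{78} (n − i)/n = (0 + 1 + … + 77)/78 = 78(78 − 1)/(2·78) = (78 − 1)/2.
Hence E[X] = Σ_{i=1}^{78} (78 − i)/78 = 77/2 ≈ 38.500000.

E[X] = 77/2 = 38.500000.


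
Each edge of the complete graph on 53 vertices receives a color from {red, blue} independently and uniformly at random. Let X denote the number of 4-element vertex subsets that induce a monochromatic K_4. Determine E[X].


Let X = Σ_S X_S over the C(53, 4) = 292825 subsets S of size 4, where X_S = 1 if the K_4 on S is monochromatic.
For a fixed S, the K_4 on S has C(4, 2) = 6 edges. P[all 6 edges red] = (1/2)^6, and likewise for blue, so P[monochromatic] = 2·(1/2)^6 = 2^{1 − 6} = 1/32.
By linearity of expectation: E[X] = C(53, 4) · 2^{1 − 6} = 292825 · 1/32 = 292825/32.
Numerically: E[X] ≈ 9150.781250.

E[X] = C(53,4)·2^(1−C(4,2)) = 292825/32 ≈ 9150.781250.


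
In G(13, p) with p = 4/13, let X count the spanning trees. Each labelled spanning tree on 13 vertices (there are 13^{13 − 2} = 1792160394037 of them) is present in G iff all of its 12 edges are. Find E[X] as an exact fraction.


K_13 has 13^{13 − 2} = 1792160394037 labelled spanning trees.
For each such spanning tree H, let X_H = 1 if all 12 edges of H are present in G. Then P[X_H = 1] = p^{12} = (4/13)^{12} = 16777216/23298085122481.
By linearity of expectation: E[X] = Σ_H E[X_H] = 1792160394037 · p^{12} = 1792160394037 · 16777216/23298085122481 = 16777216/13.
Numerically: E[X] ≈ 1.29056e+06.

E[X] = 1792160394037 · (4/13)^{12} = 16777216/13 ≈ 1.29056e+06.


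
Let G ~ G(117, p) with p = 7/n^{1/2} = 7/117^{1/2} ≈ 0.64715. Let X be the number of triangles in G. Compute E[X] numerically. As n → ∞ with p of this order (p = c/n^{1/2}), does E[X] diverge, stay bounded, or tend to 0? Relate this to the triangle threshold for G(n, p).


Number of potential triangles: C(117, 3) = 260130.
Each occurs with probability p³ ≈ (0.64715)³ ≈ 2.71028728e-01.
By linearity: E[X] = C(117, 3)·p³ ≈ 260130 · 2.71028728e-01 ≈ 70502.703107.
Since α = 1/2 < 1, p = c/n^{1/2} ≫ 1/n is above the triangle threshold p ~ 1/n. Asymptotically E[X] ~ (c³/6)·n^{3(1−α)} = (7³/6)·n^{1.5} → ∞; triangles are abundant w.h.p.

E[X] ≈ 70502.703107; in regime p = Θ(1/n^{1/2}) E[X] diverges (above the triangle threshold p ~ 1/n).


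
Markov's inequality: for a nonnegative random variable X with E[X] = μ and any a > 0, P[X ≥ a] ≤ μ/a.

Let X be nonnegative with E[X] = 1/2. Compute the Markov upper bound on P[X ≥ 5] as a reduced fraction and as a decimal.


μ = E[X] = 1/2, a = 5.
Markov: P[X ≥ 5] ≤ μ/a = (1/2)/5 = 1/10.
Numerically: ≈ 0.100.
(Since a = 5 > μ = 0.500, the bound 1/10 is < 1 and informative.)

P[X ≥ 5] ≤ 1/10 ≈ 0.100.


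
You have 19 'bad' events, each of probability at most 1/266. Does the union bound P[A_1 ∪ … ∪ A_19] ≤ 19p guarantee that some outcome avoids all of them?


Union bound: P[∪_{i=1}^{19} A_i] ≤ Σ_i P[A_i] ≤ 19·p = 19·(1/266) = 1/14.
Numerically: 1/14 ≈ 0.0714.
Is 1/14 < 1? YES.
Since P[∪ A_i] ≤ 1/14 < 1, the complement has P[∩ A_i^c] ≥ 1 − 1/14 = 13/14 > 0, so some outcome avoids every A_i.

19·p = 1/14 ≈ 0.0714; existence CERTIFIED by the union bound.


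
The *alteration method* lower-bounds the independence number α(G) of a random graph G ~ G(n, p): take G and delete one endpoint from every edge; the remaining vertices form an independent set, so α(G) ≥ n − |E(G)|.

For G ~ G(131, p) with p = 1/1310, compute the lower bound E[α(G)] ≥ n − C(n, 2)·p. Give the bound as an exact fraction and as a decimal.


E[|E(G)|] = C(131, 2)·p = 8515 · (1/1310) = 13/2.
E[α(G)] ≥ n − E[|E(G)|] = 131 − 13/2 = 249/2.
Numerically: ≈ 124.50000.
(This is only a lower bound; the true E[α(G)] may be larger.)

E[α(G)] ≥ 249/2 ≈ 124.50000.


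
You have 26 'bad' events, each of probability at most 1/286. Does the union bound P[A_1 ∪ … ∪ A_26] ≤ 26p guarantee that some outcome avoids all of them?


Union bound: P[∪_{i=1}^{26} A_i] ≤ Σ_i P[A_i] ≤ 26·p = 26·(1/286) = 1/11.
Numerically: 1/11 ≈ 0.0909.
Is 1/11 < 1? YES.
Since P[∪ A_i] ≤ 1/11 < 1, the complement has P[∩ A_i^c] ≥ 1 − 1/11 = 10/11 > 0, so some outcome avoids every A_i.

26·p = 1/11 ≈ 0.0909; existence CERTIFIED by the union bound.


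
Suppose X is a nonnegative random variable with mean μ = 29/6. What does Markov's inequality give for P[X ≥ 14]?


μ = E[X] = 29/6, a = 14.
Markov: P[X ≥ 14] ≤ μ/a = (29/6)/14 = 29/84.
Numerically: ≈ 0.345.
(Since a = 14 > μ = 4.833, the bound 29/84 is < 1 and informative.)

P[X ≥ 14] ≤ 29/84 ≈ 0.345.


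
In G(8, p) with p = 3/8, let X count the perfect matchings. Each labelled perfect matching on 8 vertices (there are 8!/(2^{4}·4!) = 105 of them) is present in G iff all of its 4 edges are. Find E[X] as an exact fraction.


K_8 has 8!/(2^{4}·4!) = 105 labelled perfect matchings.
For each such perfect matching H, let X_H = 1 if all 4 edges of H are present in G. Then P[X_H = 1] = p^{4} = (3/8)^{4} = 81/4096.
By linearity: E[X] = Σ_H E[X_H] = 105 · p^{4} = 105 · 81/4096 = 8505/4096.
Numerically: E[X] ≈ 2.076.

E[X] = 105 · (3/8)^{4} = 8505/4096 ≈ 2.076.


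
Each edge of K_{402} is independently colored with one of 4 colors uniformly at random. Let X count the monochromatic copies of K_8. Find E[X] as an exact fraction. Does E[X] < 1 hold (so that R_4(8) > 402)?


E[X] = C(402, 8) · 4^{1 − 28} = 15770615726749950 · 4^{−27} = 15770615726749950/18014398509481984.
As a reduced fraction: E[X] = 7885307863374975/9007199254740992 ≈ 0.8754450.
Is E[X] < 1? YES.
Since E[X] < 1, there exists a 4-coloring of K_{402} with no monochromatic K_8; hence R_4(8) > 402.

E[X] = 7885307863374975/9007199254740992 ≈ 0.8754450; E[X] < 1, so R_4(8) > 402.


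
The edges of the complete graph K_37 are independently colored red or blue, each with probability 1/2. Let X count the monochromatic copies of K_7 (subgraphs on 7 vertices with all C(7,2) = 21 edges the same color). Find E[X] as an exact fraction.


Let X = Σ_S X_S over the C(37, 7) = 10295472 subsets S of size 7, where X_S = 1 if the K_7 on S is monochromatic.
For a fixed S, the K_7 on S has C(7, 2) = 21 edges. P[all 21 edges red] = (1/2)^21, and likewise for blue, so P[monochromatic] = 2·(1/2)^21 = 2^{1 − 21} = 1/1048576.
By linearity of expectation: E[X] = C(37, 7) · 2^{1 − 21} = 10295472 · 1/1048576 = 643467/65536.
Numerically: E[X] ≈ 9.8185.

E[X] = C(37,7)·2^(1−C(7,2)) = 643467/65536 ≈ 9.8185.


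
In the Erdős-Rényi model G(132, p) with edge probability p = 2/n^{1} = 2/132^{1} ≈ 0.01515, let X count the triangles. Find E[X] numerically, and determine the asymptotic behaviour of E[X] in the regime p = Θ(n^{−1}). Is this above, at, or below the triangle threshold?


Number of potential triangles: C(132, 3) = 374660.
Each occurs with probability p³ ≈ (0.01515)³ ≈ 3.478309e-06.
By linearity: E[X] = C(132, 3)·p³ ≈ 374660 · 3.478309e-06 ≈ 1.3032.
Here α = 1, so p = 2/n is exactly at the triangle threshold p ~ 1/n. Asymptotically E[X] → c³/6 = 2³/6 = 4/3 ≈ 1.3333, a bounded constant. In this regime the triangle count is asymptotically Poisson(c³/6).

E[X] ≈ 1.3032; in regime p = Θ(1/n^{1}) E[X] stays bounded (at the triangle threshold p ~ 1/n).


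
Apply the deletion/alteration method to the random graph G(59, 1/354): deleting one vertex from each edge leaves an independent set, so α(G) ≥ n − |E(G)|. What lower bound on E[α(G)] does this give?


E[|E(G)|] = C(59, 2)·p = 1711 · (1/354) = 29/6.
E[α(G)] ≥ n − E[|E(G)|] = 59 − 29/6 = 325/6.
Numerically: ≈ 54.1667.
(This is only a lower bound; the true E[α(G)] may be larger.)

E[α(G)] ≥ 325/6 ≈ 54.1667.


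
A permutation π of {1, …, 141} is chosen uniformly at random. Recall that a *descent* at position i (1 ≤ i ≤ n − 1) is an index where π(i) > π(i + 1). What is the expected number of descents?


Write X = Σ X_I over i = 1, …, 140, with X_I the indicator of one descent.
There are 140 indicators.
For each fixed i, the pair (π(i), π(i+1)) is a uniformly random ordered pair of distinct values from {1, …, 141}; by symmetry P[π(i) > π(i+1)] = 1/2.
By linearity: E[X] = 140 · (1/2) = (141 − 1) · (1/2) = 70 ≈ 70.000000.

E[X] = 70 = 70.000000.


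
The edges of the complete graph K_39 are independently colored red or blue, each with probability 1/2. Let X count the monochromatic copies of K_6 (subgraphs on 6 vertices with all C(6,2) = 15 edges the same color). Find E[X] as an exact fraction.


Let X = Σ_S X_S over the C(39, 6) = 3262623 subsets S of size 6, where X_S = 1 if the K_6 on S is monochromatic.
For a fixed S, the K_6 on S has C(6, 2) = 15 edges. P[all 15 edges red] = (1/2)^15, and likewise for blue, so P[monochromatic] = 2·(1/2)^15 = 2^{1 − 15} = 1/16384.
By linearity: E[X] = C(39, 6) · 2^{1 − 15} = 3262623 · 1/16384 = 3262623/16384.
Numerically: E[X] ≈ 199.1347.

E[X] = C(39,6)·2^(1−C(6,2)) = 3262623/16384 ≈ 199.1347.


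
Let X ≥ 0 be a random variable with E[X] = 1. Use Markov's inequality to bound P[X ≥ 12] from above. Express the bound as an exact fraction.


μ = E[X] = 1, a = 12.
Markov: P[X ≥ 12] ≤ μ/a = (1)/12 = 1/12.
Numerically: ≈ 0.08333.
(Since a = 12 > μ = 1.00000, the bound 1/12 is < 1 and informative.)

P[X ≥ 12] ≤ 1/12 ≈ 0.08333.


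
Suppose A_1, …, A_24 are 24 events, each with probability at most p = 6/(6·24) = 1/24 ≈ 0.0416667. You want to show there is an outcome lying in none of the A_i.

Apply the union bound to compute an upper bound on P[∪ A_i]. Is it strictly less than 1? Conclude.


Union bound: P[∪_{i=1}^{24} A_i] ≤ Σ_i P[A_i] ≤ 24·p = 24·(1/24) = 1.
Numerically: 1 ≈ 1.0000000.
Is 1 < 1? NO.
Since the bound 1 is ≥ 1, the union bound is uninformative here; it does NOT by itself certify existence.

24·p = 1 ≈ 1.0000000; existence NOT certified by the union bound.


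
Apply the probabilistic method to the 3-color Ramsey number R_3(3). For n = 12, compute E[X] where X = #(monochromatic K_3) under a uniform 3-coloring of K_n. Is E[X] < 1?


E[X] = C(12, 3) · 3^{1 − 3} = 220 · 3^{−2} = 220/9.
As a reduced fraction: E[X] = 220/9 ≈ 24.4444.
Is E[X] < 1? NO.
Since E[X] ≥ 1, the first-moment bound is inconclusive at n = 12; it does NOT by itself certify R_3(3) > 12.

E[X] = 220/9 ≈ 24.4444; E[X] ≥ 1; first-moment method inconclusive here.


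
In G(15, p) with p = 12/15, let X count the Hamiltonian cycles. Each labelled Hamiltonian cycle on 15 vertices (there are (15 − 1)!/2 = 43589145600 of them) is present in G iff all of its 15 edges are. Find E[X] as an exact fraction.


K_15 has (15 − 1)!/2 = 43589145600 labelled Hamiltonian cycles.
For each such Hamiltonian cycle H, let X_H = 1 if all 15 edges of H are present in G. Then P[X_H = 1] = p^{15} = (4/5)^{15} = 1073741824/30517578125.
By linearity: E[X] = Σ_H E[X_H] = 43589145600 · p^{15} = 43589145600 · 1073741824/30517578125 = 1872139548125822976/1220703125.
Numerically: E[X] ≈ 1.5337e+09.

E[X] = 43589145600 · (4/5)^{15} = 1872139548125822976/1220703125 ≈ 1.5337e+09.


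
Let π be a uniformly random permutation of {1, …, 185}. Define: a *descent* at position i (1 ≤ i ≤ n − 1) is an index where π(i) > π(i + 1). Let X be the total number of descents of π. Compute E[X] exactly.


Write X = Σ X_I over i = 1, …, 184, with X_I the indicator of one descent.
There are 184 indicators.
For each fixed i, the pair (π(i), π(i+1)) is a uniformly random ordered pair of distinct values from {1, …, 185}; by symmetry P[π(i) > π(i+1)] = 1/2.
By linearity: E[X] = 184 · (1/2) = (185 − 1) · (1/2) = 92 ≈ 92.0000.

E[X] = 92 = 92.0000.


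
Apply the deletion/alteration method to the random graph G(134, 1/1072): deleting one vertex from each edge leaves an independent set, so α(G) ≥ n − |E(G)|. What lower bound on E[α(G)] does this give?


E[|E(G)|] = C(134, 2)·p = 8911 · (1/1072) = 133/16.
E[α(G)] ≥ n − E[|E(G)|] = 134 − 133/16 = 2011/16.
Numerically: ≈ 125.6875.
(This is only a lower bound; the true E[α(G)] may be larger.)

E[α(G)] ≥ 2011/16 ≈ 125.6875.


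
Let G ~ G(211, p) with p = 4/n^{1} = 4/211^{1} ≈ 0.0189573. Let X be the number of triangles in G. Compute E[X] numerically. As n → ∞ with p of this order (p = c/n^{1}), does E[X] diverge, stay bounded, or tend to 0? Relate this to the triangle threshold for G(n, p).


Number of potential triangles: C(211, 3) = 1543465.
Each occurs with probability p³ ≈ (0.0189573)³ ≈ 6.81290931e-06.
By linearity: E[X] = C(211, 3)·p³ ≈ 1543465 · 6.81290931e-06 ≈ 10.515487.
Here α = 1, so p = 4/n is exactly at the triangle threshold p ~ 1/n. Asymptotically E[X] → c³/6 = 4³/6 = 32/3 ≈ 10.666667, a bounded constant. In this regime the triangle count is asymptotically Poisson(c³/6).

E[X] ≈ 10.515487; in regime p = Θ(1/n^{1}) E[X] stays bounded (at the triangle threshold p ~ 1/n).
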